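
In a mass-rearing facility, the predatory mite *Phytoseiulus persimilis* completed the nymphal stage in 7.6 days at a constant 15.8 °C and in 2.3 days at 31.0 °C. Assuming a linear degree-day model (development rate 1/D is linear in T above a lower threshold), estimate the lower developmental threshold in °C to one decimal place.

9.2 °C

Linear rate model ⇒ the product D·(T − T_b) is constant across temperatures.
7.6·(15.8 − T_b) = 2.3·(31.0 − T_b)
T_b = (7.6·15.8 − 2.3·31.0) / (7.6 − 2.3) = 48.78 / 5.3 = 9.204 °C ≈ 9.2 °C.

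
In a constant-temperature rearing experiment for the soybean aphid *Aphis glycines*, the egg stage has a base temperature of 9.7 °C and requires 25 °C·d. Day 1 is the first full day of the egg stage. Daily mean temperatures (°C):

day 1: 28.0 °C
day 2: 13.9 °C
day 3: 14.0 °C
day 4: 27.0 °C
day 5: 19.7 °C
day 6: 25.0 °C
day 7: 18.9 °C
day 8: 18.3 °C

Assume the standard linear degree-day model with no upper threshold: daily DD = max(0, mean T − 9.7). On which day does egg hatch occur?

day 3

Daily DD above 9.7 °C: 18.3, 4.2, 4.3, 17.3, 10.0, 15.3, 9.2, 8.6.
Cumulative: 18.3, 22.5, 26.8, 44.1, 54.1, 69.4, 78.6, 87.2.
The total first reaches 25 DD on day 3.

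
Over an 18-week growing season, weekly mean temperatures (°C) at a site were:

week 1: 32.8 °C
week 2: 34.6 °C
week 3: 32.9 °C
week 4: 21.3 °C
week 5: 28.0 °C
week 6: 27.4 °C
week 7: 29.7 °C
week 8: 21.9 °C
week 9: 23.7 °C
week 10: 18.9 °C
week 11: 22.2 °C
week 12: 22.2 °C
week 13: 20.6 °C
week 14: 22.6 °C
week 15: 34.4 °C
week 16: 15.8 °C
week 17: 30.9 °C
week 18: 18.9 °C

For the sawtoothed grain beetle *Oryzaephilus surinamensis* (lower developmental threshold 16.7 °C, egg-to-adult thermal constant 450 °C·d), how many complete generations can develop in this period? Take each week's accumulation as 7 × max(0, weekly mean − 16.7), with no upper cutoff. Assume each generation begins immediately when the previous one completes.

2 generations

Weekly DD (7 × max(0, T̄ − 16.7)): 112.7, 125.3, 113.4, 32.2, 79.1, 74.9, 91.0, 36.4, 49.0, 15.4, 38.5, 38.5, 27.3, 41.3, 123.9, 0.0, 99.4, 15.4.
Season total = 1113.7 DD.
Complete generations = ⌊1113.7 / 450⌋ = 2.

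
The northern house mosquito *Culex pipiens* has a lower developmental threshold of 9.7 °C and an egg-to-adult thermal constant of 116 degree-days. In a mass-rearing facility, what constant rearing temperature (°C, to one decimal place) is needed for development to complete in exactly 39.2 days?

12.7 °C

Required daily accumulation = 116 / 39.2 = 2.959 DD/day.
T = T_base + 2.959 = 9.7 + 2.959 = 12.659 ≈ 12.7 °C.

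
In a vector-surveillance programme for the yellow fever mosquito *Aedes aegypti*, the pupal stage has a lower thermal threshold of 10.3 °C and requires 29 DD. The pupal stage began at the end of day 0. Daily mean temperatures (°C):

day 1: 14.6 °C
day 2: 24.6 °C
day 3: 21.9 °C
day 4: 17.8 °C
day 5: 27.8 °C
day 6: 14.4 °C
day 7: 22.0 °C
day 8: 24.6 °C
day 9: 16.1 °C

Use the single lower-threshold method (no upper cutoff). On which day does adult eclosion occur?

Daily DD above 10.3 °C: 4.3, 14.3, 11.6, 7.5, 17.5, 4.1, 11.7, 14.3, 5.8.
Cumulative: 4.3, 18.6, 30.2, 37.7, 55.2, 59.3, 71.0, 85.3, 91.1.
The total first reaches 29 DD on day 3.

day 3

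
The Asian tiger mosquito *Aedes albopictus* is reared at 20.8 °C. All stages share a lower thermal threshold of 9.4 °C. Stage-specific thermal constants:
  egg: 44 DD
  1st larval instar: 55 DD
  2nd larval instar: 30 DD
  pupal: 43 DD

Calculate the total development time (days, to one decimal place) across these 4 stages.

15.1 days

Daily accumulation at 20.8 °C = 20.8 − 9.4 = 11.4 DD/day.
Total K = 44 + 55 + 30 + 43 = 172 DD.
Total duration = 172 / 11.4 = 15.088 ≈ 15.1 days.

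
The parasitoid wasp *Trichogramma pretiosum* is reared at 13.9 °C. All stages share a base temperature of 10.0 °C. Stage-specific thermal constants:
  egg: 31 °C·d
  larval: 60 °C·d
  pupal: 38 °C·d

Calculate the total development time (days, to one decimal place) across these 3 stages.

33.1 days

Daily accumulation at 13.9 °C = 13.9 − 10.0 = 3.9 DD/day.
Total K = 31 + 60 + 38 = 129 DD.
Total duration = 129 / 3.9 = 33.077 ≈ 33.1 days.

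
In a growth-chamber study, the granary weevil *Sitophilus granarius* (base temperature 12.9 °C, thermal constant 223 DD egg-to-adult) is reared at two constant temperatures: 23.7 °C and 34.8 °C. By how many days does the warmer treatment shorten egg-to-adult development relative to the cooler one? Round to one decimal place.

At 23.7 °C: 223 / (23.7 − 12.9) = 223 / 10.8 = 20.648 d.
At 34.8 °C: 223 / (34.8 − 12.9) = 223 / 21.9 = 10.183 d.
Difference = |20.648 − 10.183| = 10.465 ≈ 10.5 days.

10.5 days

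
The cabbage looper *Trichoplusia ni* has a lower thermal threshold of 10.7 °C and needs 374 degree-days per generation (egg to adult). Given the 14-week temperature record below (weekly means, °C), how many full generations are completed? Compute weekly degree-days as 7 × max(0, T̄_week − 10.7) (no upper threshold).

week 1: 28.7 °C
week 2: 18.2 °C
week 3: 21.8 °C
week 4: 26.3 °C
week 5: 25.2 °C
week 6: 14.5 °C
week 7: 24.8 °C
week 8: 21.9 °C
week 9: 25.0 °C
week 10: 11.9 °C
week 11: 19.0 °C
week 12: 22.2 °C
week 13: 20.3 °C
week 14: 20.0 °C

2 generations

Weekly DD (7 × max(0, T̄ − 10.7)): 126.0, 52.5, 77.7, 109.2, 101.5, 26.6, 98.7, 78.4, 100.1, 8.4, 58.1, 80.5, 67.2, 65.1.
Season total = 1050.0 DD.
Complete generations = ⌊1050.0 / 374⌋ = 2.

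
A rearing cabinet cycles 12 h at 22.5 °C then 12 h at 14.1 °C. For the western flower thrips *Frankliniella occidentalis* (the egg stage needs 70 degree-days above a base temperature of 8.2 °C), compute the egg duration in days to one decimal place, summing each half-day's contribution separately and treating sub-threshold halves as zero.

6.9 days

Day half: max(0, 22.5 − 8.2) × 0.5 = 14.3 × 0.5 = 7.15 DD.
Night half: max(0, 14.1 − 8.2) × 0.5 = 5.9 × 0.5 = 2.95 DD.
Per 24 h: 10.10 DD/day.
Duration = 70 / 10.10 = 6.931 ≈ 6.9 days.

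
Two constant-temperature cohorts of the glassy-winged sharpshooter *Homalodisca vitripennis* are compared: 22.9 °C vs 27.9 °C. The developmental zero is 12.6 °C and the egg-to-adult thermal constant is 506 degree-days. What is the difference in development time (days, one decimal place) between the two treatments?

At 22.9 °C: 506 / (22.9 − 12.6) = 506 / 10.3 = 49.126 d.
At 27.9 °C: 506 / (27.9 − 12.6) = 506 / 15.3 = 33.072 d.
Difference = |49.126 − 33.072| = 16.054 ≈ 16.1 days.

16.1 days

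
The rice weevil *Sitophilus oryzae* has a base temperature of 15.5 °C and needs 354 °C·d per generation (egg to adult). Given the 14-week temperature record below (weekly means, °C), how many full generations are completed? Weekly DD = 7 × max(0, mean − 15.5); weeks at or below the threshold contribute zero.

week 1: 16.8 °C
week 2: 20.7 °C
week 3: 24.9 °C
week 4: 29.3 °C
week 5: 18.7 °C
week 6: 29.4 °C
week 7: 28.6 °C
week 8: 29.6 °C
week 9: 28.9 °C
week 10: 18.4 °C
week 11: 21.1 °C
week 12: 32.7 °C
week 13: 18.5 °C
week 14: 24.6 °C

2 generations

Weekly DD (7 × max(0, T̄ − 15.5)): 9.1, 36.4, 65.8, 96.6, 22.4, 97.3, 91.7, 98.7, 93.8, 20.3, 39.2, 120.4, 21.0, 63.7.
Season total = 876.4 DD.
Complete generations = ⌊876.4 / 354⌋ = 2.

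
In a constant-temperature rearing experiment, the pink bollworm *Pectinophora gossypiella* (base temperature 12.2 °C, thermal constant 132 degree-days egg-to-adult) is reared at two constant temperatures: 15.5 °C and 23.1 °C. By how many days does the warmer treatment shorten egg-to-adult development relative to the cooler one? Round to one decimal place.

27.9 days

At 15.5 °C: 132 / (15.5 − 12.2) = 132 / 3.3 = 40.000 d.
At 23.1 °C: 132 / (23.1 − 12.2) = 132 / 10.9 = 12.110 d.
Difference = |40.000 − 12.110| = 27.890 ≈ 27.9 days.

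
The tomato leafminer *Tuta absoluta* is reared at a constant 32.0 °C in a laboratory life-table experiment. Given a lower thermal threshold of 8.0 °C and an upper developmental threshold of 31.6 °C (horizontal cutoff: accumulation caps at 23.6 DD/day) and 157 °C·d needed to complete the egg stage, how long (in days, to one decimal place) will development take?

6.7 days

Temperature 32.0 °C exceeds the upper threshold, so daily accumulation caps at 31.6 − 8.0 = 23.6 DD/day.
Duration = 157 / 23.6 = 6.653 ≈ 6.7 days.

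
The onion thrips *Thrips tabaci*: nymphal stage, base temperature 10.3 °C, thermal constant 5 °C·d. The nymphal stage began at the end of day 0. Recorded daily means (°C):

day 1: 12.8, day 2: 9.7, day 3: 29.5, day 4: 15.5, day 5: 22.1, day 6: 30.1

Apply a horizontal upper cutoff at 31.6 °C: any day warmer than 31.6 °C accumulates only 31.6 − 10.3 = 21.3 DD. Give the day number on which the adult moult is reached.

day 3

Daily DD above 10.3 °C (capped at 21.3): 2.5, 0.0, 19.2, 5.2, 11.8, 19.8.
Cumulative: 2.5, 2.5, 21.7, 26.9, 38.7, 58.5.
The total first reaches 5 DD on day 3.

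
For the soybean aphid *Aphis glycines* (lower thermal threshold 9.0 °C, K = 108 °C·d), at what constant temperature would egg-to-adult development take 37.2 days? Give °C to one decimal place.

11.9 °C

Required daily accumulation = 108 / 37.2 = 2.903 DD/day.
T = T_base + 2.903 = 9.0 + 2.903 = 11.903 ≈ 11.9 °C.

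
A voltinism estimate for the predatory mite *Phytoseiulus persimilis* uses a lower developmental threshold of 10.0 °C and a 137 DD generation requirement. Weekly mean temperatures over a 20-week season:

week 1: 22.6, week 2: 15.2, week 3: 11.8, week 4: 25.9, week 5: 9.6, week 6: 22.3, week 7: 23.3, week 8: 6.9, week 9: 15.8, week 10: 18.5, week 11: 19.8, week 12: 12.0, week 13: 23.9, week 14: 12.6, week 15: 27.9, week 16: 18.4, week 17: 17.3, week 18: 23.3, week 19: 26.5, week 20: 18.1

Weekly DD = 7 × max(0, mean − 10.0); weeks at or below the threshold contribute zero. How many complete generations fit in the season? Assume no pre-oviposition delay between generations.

Weekly DD (7 × max(0, T̄ − 10.0)): 88.2, 36.4, 12.6, 111.3, 0.0, 86.1, 93.1, 0.0, 40.6, 59.5, 68.6, 14.0, 97.3, 18.2, 125.3, 58.8, 51.1, 93.1, 115.5, 56.7.
Season total = 1226.4 DD.
Complete generations = ⌊1226.4 / 137⌋ = 8.

8 generations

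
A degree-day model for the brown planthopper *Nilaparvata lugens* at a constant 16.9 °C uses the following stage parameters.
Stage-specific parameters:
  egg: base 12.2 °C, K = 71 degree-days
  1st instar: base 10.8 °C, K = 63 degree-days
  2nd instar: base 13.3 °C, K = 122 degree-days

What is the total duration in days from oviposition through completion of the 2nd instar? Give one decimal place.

egg: 71 / (16.9 − 12.2) = 71 / 4.7 = 15.106 d.
1st instar: 63 / (16.9 − 10.8) = 63 / 6.1 = 10.328 d.
2nd instar: 122 / (16.9 − 13.3) = 122 / 3.6 = 33.889 d.
Sum = 59.323 ≈ 59.3 days.

59.3 days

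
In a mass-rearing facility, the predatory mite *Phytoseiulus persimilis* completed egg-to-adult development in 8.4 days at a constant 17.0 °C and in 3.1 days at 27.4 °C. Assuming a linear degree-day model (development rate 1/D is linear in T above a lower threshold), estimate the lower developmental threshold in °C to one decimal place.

10.9 °C

Equal thermal constants: D₁(T₁ − T_b) = D₂(T₂ − T_b).
8.4·(17.0 − T_b) = 3.1·(27.4 − T_b)
T_b = (8.4·17.0 − 3.1·27.4) / (8.4 − 3.1) = 57.86 / 5.3 = 10.917 °C ≈ 10.9 °C.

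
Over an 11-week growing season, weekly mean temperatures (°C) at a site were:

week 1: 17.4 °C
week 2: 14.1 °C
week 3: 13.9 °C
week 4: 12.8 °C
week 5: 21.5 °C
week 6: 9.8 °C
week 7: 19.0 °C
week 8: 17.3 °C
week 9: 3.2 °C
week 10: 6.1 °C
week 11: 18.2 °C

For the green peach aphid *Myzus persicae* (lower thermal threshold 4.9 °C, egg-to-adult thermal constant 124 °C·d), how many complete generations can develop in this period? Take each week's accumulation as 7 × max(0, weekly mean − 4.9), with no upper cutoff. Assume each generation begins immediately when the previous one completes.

Weekly DD (7 × max(0, T̄ − 4.9)): 87.5, 64.4, 63.0, 55.3, 116.2, 34.3, 98.7, 86.8, 0.0, 8.4, 93.1.
Season total = 707.7 DD.
Complete generations = ⌊707.7 / 124⌋ = 5.

5 generations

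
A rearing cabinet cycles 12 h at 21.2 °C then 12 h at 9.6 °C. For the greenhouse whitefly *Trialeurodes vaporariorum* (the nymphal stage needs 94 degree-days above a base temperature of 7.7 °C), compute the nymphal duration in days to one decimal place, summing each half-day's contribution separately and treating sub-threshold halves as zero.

12.2 days

Day half: max(0, 21.2 − 7.7) × 0.5 = 13.5 × 0.5 = 6.75 DD.
Night half: max(0, 9.6 − 7.7) × 0.5 = 1.9 × 0.5 = 0.95 DD.
Per 24 h: 7.70 DD/day.
Duration = 94 / 7.70 = 12.208 ≈ 12.2 days.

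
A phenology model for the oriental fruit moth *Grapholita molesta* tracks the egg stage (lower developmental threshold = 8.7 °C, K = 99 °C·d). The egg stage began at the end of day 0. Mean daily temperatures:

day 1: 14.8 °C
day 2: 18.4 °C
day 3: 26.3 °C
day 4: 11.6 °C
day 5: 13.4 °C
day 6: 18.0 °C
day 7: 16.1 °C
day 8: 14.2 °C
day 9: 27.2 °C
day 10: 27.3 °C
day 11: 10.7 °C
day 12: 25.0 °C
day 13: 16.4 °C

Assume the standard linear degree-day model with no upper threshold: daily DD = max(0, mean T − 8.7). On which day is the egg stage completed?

Daily DD above 8.7 °C: 6.1, 9.7, 17.6, 2.9, 4.7, 9.3, 7.4, 5.5, 18.5, 18.6, 2.0, 16.3, 7.7.
Cumulative: 6.1, 15.8, 33.4, 36.3, 41.0, 50.3, 57.7, 63.2, 81.7, 100.3, 102.3, 118.6, 126.3.
The total first reaches 99 DD on day 10.

day 10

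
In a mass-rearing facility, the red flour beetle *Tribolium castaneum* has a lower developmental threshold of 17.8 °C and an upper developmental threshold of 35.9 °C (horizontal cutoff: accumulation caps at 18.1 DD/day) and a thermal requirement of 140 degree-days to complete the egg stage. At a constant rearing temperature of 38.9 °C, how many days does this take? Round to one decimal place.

Temperature 38.9 °C exceeds the upper threshold, so daily accumulation caps at 35.9 − 17.8 = 18.1 DD/day.
Duration = 140 / 18.1 = 7.735 ≈ 7.7 days.

7.7 days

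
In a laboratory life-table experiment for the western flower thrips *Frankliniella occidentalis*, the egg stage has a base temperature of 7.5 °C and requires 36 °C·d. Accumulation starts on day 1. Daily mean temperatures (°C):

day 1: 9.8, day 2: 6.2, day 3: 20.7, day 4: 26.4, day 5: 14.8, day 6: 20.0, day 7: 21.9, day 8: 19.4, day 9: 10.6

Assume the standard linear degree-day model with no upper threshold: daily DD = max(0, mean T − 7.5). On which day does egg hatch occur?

day 5

Daily DD above 7.5 °C: 2.3, 0.0, 13.2, 18.9, 7.3, 12.5, 14.4, 11.9, 3.1.
Cumulative: 2.3, 2.3, 15.5, 34.4, 41.7, 54.2, 68.6, 80.5, 83.6.
The total first reaches 36 DD on day 5.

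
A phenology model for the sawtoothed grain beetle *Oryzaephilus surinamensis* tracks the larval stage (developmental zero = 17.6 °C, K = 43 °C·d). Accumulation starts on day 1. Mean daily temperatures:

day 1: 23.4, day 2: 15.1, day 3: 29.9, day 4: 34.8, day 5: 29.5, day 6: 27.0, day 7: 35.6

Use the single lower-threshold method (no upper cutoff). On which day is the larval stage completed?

Daily DD above 17.6 °C: 5.8, 0.0, 12.3, 17.2, 11.9, 9.4, 18.0.
Cumulative: 5.8, 5.8, 18.1, 35.3, 47.2, 56.6, 74.6.
The total first reaches 43 DD on day 5.

day 5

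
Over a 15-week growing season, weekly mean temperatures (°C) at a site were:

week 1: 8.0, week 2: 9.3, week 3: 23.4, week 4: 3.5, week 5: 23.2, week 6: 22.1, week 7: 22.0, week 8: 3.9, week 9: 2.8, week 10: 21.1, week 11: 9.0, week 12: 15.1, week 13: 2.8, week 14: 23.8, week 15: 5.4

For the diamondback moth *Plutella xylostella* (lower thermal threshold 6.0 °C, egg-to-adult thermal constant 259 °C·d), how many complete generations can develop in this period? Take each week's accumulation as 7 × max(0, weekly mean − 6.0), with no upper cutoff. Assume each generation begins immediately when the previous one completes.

Weekly DD (7 × max(0, T̄ − 6.0)): 14.0, 23.1, 121.8, 0.0, 120.4, 112.7, 112.0, 0.0, 0.0, 105.7, 21.0, 63.7, 0.0, 124.6, 0.0.
Season total = 819.0 DD.
Complete generations = ⌊819.0 / 259⌋ = 3.

3 generations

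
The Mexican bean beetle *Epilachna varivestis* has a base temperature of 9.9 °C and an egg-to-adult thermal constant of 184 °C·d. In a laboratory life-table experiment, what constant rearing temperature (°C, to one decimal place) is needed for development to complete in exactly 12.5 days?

Required daily accumulation = 184 / 12.5 = 14.720 DD/day.
T = T_base + 14.720 = 9.9 + 14.720 = 24.620 ≈ 24.6 °C.

24.6 °C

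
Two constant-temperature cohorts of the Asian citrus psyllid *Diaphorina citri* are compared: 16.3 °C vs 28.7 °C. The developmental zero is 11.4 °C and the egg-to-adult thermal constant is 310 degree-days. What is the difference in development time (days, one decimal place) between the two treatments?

At 16.3 °C: 310 / (16.3 − 11.4) = 310 / 4.9 = 63.265 d.
At 28.7 °C: 310 / (28.7 − 11.4) = 310 / 17.3 = 17.919 d.
Difference = |63.265 − 17.919| = 45.346 ≈ 45.3 days.

45.3 days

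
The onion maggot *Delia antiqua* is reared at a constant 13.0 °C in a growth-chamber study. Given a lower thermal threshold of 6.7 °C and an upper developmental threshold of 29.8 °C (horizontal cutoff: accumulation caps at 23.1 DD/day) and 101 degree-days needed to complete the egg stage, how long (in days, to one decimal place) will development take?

Daily accumulation = 13.0 − 6.7 = 6.3 DD/day.
Duration = 101 / 6.3 = 16.032 ≈ 16.0 days.

16.0 days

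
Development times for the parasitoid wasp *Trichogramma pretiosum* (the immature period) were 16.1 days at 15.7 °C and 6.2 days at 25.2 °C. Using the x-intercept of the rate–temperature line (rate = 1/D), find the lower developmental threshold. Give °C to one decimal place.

Under the model K = D·(T − T_b), so D₁·(T₁ − T_b) = D₂·(T₂ − T_b).
16.1·(15.7 − T_b) = 6.2·(25.2 − T_b)
T_b = (16.1·15.7 − 6.2·25.2) / (16.1 − 6.2) = 96.53 / 9.9 = 9.751 °C ≈ 9.8 °C.

9.8 °C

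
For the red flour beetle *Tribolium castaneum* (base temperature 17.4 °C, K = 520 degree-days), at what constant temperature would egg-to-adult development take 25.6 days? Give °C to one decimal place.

Required daily accumulation = 520 / 25.6 = 20.312 DD/day.
T = T_base + 20.312 = 17.4 + 20.312 = 37.712 ≈ 37.7 °C.

37.7 °C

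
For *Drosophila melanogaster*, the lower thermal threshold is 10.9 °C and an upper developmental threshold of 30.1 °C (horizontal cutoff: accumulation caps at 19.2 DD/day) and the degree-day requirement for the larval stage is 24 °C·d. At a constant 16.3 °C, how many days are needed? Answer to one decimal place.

Daily accumulation = 16.3 − 10.9 = 5.4 DD/day.
Duration = 24 / 5.4 = 4.444 ≈ 4.4 days.

4.4 days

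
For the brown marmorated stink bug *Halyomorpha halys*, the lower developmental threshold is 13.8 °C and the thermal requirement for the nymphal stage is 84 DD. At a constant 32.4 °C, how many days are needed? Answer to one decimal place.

4.5 days

Daily accumulation = 32.4 − 13.8 = 18.6 DD/day.
Duration = 84 / 18.6 = 4.516 ≈ 4.5 days.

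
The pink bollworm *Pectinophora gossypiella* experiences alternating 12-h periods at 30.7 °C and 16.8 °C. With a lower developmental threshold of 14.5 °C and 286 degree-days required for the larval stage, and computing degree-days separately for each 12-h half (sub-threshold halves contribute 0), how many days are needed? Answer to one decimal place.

Day half: max(0, 30.7 − 14.5) × 0.5 = 16.2 × 0.5 = 8.10 DD.
Night half: max(0, 16.8 − 14.5) × 0.5 = 2.3 × 0.5 = 1.15 DD.
Per 24 h: 9.25 DD/day.
Duration = 286 / 9.25 = 30.919 ≈ 30.9 days.

30.9 days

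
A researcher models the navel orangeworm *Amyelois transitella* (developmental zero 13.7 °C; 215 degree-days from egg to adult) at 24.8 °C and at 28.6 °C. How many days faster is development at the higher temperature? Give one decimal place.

4.9 days

At 24.8 °C: 215 / (24.8 − 13.7) = 215 / 11.1 = 19.369 d.
At 28.6 °C: 215 / (28.6 − 13.7) = 215 / 14.9 = 14.430 d.
Difference = |19.369 − 14.430| = 4.940 ≈ 4.9 days.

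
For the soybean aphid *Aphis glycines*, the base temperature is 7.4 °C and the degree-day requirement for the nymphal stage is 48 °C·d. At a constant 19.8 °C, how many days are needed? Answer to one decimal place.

3.9 days

Daily accumulation = 19.8 − 7.4 = 12.4 DD/day.
Duration = 48 / 12.4 = 3.871 ≈ 3.9 days.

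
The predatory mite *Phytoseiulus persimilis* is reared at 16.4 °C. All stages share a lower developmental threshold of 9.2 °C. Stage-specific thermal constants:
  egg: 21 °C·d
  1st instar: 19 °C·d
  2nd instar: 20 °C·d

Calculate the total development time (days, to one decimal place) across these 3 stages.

8.3 days

Daily accumulation at 16.4 °C = 16.4 − 9.2 = 7.2 DD/day.
Total K = 21 + 19 + 20 = 60 DD.
Total duration = 60 / 7.2 = 8.333 ≈ 8.3 days.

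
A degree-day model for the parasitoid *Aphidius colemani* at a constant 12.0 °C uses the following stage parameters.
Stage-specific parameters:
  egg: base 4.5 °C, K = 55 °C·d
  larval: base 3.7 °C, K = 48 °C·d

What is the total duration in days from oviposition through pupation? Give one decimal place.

13.1 days

egg: 55 / (12.0 − 4.5) = 55 / 7.5 = 7.333 d.
larval: 48 / (12.0 − 3.7) = 48 / 8.3 = 5.783 d.
Sum = 13.116 ≈ 13.1 days.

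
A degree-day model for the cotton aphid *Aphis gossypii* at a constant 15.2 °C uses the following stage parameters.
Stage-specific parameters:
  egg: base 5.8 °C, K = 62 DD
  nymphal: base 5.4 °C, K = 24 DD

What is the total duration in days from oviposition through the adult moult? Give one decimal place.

egg: 62 / (15.2 − 5.8) = 62 / 9.4 = 6.596 d.
nymphal: 24 / (15.2 − 5.4) = 24 / 9.8 = 2.449 d.
Sum = 9.045 ≈ 9.0 days.

9.0 days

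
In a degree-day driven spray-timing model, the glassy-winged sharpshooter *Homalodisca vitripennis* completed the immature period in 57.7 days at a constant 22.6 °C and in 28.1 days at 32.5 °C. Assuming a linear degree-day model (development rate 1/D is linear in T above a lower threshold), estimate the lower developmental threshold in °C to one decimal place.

13.2 °C

Equal thermal constants: D₁(T₁ − T_b) = D₂(T₂ − T_b).
57.7·(22.6 − T_b) = 28.1·(32.5 − T_b)
T_b = (57.7·22.6 − 28.1·32.5) / (57.7 − 28.1) = 390.77 / 29.6 = 13.202 °C ≈ 13.2 °C.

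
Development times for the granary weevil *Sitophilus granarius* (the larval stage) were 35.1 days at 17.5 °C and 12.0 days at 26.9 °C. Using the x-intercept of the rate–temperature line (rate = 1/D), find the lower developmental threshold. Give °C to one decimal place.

12.6 °C

Under the model K = D·(T − T_b), so D₁·(T₁ − T_b) = D₂·(T₂ − T_b).
35.1·(17.5 − T_b) = 12.0·(26.9 − T_b)
T_b = (35.1·17.5 − 12.0·26.9) / (35.1 − 12.0) = 291.45 / 23.1 = 12.617 °C ≈ 12.6 °C.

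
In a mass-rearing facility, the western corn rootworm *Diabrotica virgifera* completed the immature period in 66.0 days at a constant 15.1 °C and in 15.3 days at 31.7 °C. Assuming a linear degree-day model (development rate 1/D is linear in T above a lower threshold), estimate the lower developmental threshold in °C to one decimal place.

Linear rate model ⇒ the product D·(T − T_b) is constant across temperatures.
66.0·(15.1 − T_b) = 15.3·(31.7 − T_b)
T_b = (66.0·15.1 − 15.3·31.7) / (66.0 − 15.3) = 511.59 / 50.7 = 10.091 °C ≈ 10.1 °C.

10.1 °C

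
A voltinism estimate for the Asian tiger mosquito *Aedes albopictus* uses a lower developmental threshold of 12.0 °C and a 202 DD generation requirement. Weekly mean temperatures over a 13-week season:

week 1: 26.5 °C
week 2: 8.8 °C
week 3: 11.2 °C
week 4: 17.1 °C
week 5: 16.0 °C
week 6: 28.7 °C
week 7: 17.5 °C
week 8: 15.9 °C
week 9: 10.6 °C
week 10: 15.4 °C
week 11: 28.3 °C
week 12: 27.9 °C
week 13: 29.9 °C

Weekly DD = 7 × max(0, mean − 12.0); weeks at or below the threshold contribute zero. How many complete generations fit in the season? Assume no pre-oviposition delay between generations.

Weekly DD (7 × max(0, T̄ − 12.0)): 101.5, 0.0, 0.0, 35.7, 28.0, 116.9, 38.5, 27.3, 0.0, 23.8, 114.1, 111.3, 125.3.
Season total = 722.4 DD.
Complete generations = ⌊722.4 / 202⌋ = 3.

3 generations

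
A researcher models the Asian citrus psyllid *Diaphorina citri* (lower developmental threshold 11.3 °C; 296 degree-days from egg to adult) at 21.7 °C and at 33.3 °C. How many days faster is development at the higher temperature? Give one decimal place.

15.0 days

At 21.7 °C: 296 / (21.7 − 11.3) = 296 / 10.4 = 28.462 d.
At 33.3 °C: 296 / (33.3 − 11.3) = 296 / 22.0 = 13.455 d.
Difference = |28.462 − 13.455| = 15.007 ≈ 15.0 days.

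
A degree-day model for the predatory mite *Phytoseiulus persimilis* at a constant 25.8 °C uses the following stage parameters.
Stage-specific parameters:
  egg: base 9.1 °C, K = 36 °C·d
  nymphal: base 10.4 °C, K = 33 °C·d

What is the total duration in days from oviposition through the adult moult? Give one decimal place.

egg: 36 / (25.8 − 9.1) = 36 / 16.7 = 2.156 d.
nymphal: 33 / (25.8 − 10.4) = 33 / 15.4 = 2.143 d.
Sum = 4.299 ≈ 4.3 days.

4.3 days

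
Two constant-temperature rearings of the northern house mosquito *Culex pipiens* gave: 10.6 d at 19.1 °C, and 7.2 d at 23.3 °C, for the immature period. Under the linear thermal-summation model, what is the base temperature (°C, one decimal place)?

10.2 °C

Equal thermal constants: D₁(T₁ − T_b) = D₂(T₂ − T_b).
10.6·(19.1 − T_b) = 7.2·(23.3 − T_b)
T_b = (10.6·19.1 − 7.2·23.3) / (10.6 − 7.2) = 34.70 / 3.4 = 10.206 °C ≈ 10.2 °C.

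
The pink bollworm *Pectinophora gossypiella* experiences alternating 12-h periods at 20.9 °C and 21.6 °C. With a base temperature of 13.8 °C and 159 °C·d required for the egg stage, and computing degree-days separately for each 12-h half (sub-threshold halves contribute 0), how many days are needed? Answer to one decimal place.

Day half: max(0, 20.9 − 13.8) × 0.5 = 7.1 × 0.5 = 3.55 DD.
Night half: max(0, 21.6 − 13.8) × 0.5 = 7.8 × 0.5 = 3.90 DD.
Per 24 h: 7.45 DD/day.
Duration = 159 / 7.45 = 21.342 ≈ 21.3 days.

21.3 days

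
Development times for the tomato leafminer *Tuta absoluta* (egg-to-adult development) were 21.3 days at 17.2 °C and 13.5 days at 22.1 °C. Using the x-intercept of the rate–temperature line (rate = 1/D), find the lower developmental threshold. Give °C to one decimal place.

Linear rate model ⇒ the product D·(T − T_b) is constant across temperatures.
21.3·(17.2 − T_b) = 13.5·(22.1 − T_b)
T_b = (21.3·17.2 − 13.5·22.1) / (21.3 − 13.5) = 68.01 / 7.8 = 8.719 °C ≈ 8.7 °C.

8.7 °C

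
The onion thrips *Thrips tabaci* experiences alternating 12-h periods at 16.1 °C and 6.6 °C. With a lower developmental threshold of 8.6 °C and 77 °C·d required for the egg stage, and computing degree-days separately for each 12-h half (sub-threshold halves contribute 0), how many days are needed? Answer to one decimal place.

Day half: max(0, 16.1 − 8.6) × 0.5 = 7.5 × 0.5 = 3.75 DD.
Night half: max(0, 6.6 − 8.6) × 0.5 = 0.0 × 0.5 = 0.00 DD.
Per 24 h: 3.75 DD/day.
Duration = 77 / 3.75 = 20.533 ≈ 20.5 days.

20.5 days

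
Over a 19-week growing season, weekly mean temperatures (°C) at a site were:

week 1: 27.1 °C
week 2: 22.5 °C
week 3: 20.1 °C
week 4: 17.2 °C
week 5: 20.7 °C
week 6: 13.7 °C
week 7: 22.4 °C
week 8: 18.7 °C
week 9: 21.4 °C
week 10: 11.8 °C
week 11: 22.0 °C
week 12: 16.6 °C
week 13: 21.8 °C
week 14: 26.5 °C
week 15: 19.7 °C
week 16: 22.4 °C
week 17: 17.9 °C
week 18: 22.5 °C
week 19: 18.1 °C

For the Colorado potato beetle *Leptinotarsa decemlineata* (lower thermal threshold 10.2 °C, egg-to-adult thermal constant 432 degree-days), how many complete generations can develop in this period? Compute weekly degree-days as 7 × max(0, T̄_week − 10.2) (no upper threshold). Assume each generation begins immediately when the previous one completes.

Weekly DD (7 × max(0, T̄ − 10.2)): 118.3, 86.1, 69.3, 49.0, 73.5, 24.5, 85.4, 59.5, 78.4, 11.2, 82.6, 44.8, 81.2, 114.1, 66.5, 85.4, 53.9, 86.1, 55.3.
Season total = 1325.1 DD.
Complete generations = ⌊1325.1 / 432⌋ = 3.

3 generations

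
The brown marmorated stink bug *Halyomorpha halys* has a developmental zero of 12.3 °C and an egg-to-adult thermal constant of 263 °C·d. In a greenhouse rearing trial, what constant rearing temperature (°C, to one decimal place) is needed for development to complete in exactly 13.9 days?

Required daily accumulation = 263 / 13.9 = 18.921 DD/day.
T = T_base + 18.921 = 12.3 + 18.921 = 31.221 ≈ 31.2 °C.

31.2 °C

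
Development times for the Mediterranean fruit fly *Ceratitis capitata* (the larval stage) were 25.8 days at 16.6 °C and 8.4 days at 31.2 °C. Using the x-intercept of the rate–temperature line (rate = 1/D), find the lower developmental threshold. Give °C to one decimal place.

9.6 °C

Linear rate model ⇒ the product D·(T − T_b) is constant across temperatures.
25.8·(16.6 − T_b) = 8.4·(31.2 − T_b)
T_b = (25.8·16.6 − 8.4·31.2) / (25.8 − 8.4) = 166.20 / 17.4 = 9.552 °C ≈ 9.6 °C.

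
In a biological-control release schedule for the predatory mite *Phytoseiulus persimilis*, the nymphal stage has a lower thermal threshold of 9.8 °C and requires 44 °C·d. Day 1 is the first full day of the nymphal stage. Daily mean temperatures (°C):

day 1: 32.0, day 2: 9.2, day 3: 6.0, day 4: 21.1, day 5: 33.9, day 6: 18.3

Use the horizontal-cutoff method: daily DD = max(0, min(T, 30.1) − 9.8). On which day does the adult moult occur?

Daily DD above 9.8 °C (capped at 20.3): 20.3, 0.0, 0.0, 11.3, 20.3, 8.5.
Cumulative: 20.3, 20.3, 20.3, 31.6, 51.9, 60.4.
The total first reaches 44 DD on day 5.

day 5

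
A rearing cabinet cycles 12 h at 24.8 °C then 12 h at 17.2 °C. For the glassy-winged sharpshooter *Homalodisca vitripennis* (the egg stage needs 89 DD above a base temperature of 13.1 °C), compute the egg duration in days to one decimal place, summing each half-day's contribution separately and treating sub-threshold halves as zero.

11.3 days

Day half: max(0, 24.8 − 13.1) × 0.5 = 11.7 × 0.5 = 5.85 DD.
Night half: max(0, 17.2 − 13.1) × 0.5 = 4.1 × 0.5 = 2.05 DD.
Per 24 h: 7.90 DD/day.
Duration = 89 / 7.90 = 11.266 ≈ 11.3 days.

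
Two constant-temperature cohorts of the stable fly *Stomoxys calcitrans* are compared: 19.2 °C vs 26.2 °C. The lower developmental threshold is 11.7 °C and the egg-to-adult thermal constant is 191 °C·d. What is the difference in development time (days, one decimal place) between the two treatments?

At 19.2 °C: 191 / (19.2 − 11.7) = 191 / 7.5 = 25.467 d.
At 26.2 °C: 191 / (26.2 − 11.7) = 191 / 14.5 = 13.172 d.
Difference = |25.467 − 13.172| = 12.294 ≈ 12.3 days.

12.3 days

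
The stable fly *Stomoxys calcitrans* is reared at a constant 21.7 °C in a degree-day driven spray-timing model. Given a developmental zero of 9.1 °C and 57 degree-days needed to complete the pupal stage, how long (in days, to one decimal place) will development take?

Daily accumulation = 21.7 − 9.1 = 12.6 DD/day.
Duration = 57 / 12.6 = 4.524 ≈ 4.5 days.

4.5 days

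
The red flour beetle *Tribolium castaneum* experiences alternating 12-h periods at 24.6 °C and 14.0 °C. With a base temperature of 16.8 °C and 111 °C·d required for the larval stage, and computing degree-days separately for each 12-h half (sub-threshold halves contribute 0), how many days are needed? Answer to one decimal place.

Day half: max(0, 24.6 − 16.8) × 0.5 = 7.8 × 0.5 = 3.90 DD.
Night half: max(0, 14.0 − 16.8) × 0.5 = 0.0 × 0.5 = 0.00 DD.
Per 24 h: 3.90 DD/day.
Duration = 111 / 3.90 = 28.462 ≈ 28.5 days.

28.5 days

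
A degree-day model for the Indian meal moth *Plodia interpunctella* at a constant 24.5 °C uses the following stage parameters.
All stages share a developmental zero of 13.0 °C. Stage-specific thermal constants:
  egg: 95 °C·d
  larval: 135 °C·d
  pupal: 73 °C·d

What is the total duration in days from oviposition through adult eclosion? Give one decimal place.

26.3 days

Daily accumulation at 24.5 °C = 24.5 − 13.0 = 11.5 DD/day.
Total K = 95 + 135 + 73 = 303 DD.
Total duration = 303 / 11.5 = 26.348 ≈ 26.3 days.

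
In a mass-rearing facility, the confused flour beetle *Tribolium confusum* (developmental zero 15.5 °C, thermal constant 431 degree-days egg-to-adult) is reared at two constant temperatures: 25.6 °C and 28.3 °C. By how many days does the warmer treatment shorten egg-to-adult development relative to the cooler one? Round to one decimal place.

At 25.6 °C: 431 / (25.6 − 15.5) = 431 / 10.1 = 42.673 d.
At 28.3 °C: 431 / (28.3 − 15.5) = 431 / 12.8 = 33.672 d.
Difference = |42.673 − 33.672| = 9.001 ≈ 9.0 days.

9.0 days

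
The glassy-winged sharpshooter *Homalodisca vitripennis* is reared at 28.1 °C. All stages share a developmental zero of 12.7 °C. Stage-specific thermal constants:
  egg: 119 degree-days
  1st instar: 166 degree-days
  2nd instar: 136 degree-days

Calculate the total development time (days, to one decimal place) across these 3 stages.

27.3 days

Daily accumulation at 28.1 °C = 28.1 − 12.7 = 15.4 DD/day.
Total K = 119 + 166 + 136 = 421 DD.
Total duration = 421 / 15.4 = 27.338 ≈ 27.3 days.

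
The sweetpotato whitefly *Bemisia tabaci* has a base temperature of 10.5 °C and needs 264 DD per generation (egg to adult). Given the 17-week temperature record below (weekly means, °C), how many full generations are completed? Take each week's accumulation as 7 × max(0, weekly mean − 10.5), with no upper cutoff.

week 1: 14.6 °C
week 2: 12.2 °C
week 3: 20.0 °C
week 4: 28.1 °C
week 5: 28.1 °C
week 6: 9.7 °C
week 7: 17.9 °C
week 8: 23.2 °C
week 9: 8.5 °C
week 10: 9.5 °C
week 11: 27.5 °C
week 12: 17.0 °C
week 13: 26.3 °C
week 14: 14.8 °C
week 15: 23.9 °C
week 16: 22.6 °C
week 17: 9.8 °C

Weekly DD (7 × max(0, T̄ − 10.5)): 28.7, 11.9, 66.5, 123.2, 123.2, 0.0, 51.8, 88.9, 0.0, 0.0, 119.0, 45.5, 110.6, 30.1, 93.8, 84.7, 0.0.
Season total = 977.9 DD.
Complete generations = ⌊977.9 / 264⌋ = 3.

3 generations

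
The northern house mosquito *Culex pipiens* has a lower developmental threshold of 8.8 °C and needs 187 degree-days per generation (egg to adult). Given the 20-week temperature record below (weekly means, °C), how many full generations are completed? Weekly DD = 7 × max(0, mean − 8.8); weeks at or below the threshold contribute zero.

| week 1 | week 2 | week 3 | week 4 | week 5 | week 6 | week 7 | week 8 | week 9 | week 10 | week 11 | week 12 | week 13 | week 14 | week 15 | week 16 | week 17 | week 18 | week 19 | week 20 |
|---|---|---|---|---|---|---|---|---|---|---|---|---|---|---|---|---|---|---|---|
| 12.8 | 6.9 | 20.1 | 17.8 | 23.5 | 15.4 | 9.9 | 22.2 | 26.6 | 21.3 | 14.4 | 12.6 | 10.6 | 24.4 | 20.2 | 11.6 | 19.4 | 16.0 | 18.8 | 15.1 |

Weekly DD (7 × max(0, T̄ − 8.8)): 28.0, 0.0, 79.1, 63.0, 102.9, 46.2, 7.7, 93.8, 124.6, 87.5, 39.2, 26.6, 12.6, 109.2, 79.8, 19.6, 74.2, 50.4, 70.0, 44.1.
Season total = 1158.5 DD.
Complete generations = ⌊1158.5 / 187⌋ = 6.

6 generations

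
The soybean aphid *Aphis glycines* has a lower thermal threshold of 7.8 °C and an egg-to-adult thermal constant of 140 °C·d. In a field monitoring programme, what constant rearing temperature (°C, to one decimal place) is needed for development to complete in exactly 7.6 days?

26.2 °C

Required daily accumulation = 140 / 7.6 = 18.421 DD/day.
T = T_base + 18.421 = 7.8 + 18.421 = 26.221 ≈ 26.2 °C.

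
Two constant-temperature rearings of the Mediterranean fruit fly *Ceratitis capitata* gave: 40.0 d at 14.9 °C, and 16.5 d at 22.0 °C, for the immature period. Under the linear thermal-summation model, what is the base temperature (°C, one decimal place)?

9.9 °C

Linear rate model ⇒ the product D·(T − T_b) is constant across temperatures.
40.0·(14.9 − T_b) = 16.5·(22.0 − T_b)
T_b = (40.0·14.9 − 16.5·22.0) / (40.0 − 16.5) = 233.00 / 23.5 = 9.915 °C ≈ 9.9 °C.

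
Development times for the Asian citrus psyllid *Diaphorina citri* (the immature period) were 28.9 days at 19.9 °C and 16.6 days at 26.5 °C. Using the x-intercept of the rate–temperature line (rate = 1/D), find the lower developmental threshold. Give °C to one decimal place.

Linear rate model ⇒ the product D·(T − T_b) is constant across temperatures.
28.9·(19.9 − T_b) = 16.6·(26.5 − T_b)
T_b = (28.9·19.9 − 16.6·26.5) / (28.9 − 16.6) = 135.21 / 12.3 = 10.993 °C ≈ 11.0 °C.

11.0 °C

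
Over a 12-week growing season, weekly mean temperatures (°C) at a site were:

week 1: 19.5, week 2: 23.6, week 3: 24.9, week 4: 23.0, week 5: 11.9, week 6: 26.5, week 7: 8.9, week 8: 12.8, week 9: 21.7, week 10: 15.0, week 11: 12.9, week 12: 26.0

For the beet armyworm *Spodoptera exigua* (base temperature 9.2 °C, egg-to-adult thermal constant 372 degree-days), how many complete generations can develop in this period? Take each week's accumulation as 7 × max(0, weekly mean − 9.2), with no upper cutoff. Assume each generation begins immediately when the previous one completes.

Weekly DD (7 × max(0, T̄ − 9.2)): 72.1, 100.8, 109.9, 96.6, 18.9, 121.1, 0.0, 25.2, 87.5, 40.6, 25.9, 117.6.
Season total = 816.2 DD.
Complete generations = ⌊816.2 / 372⌋ = 2.

2 generations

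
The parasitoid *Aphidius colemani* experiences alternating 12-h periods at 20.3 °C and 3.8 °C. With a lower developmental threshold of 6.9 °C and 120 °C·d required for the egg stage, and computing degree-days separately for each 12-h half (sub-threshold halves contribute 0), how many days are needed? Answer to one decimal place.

Day half: max(0, 20.3 − 6.9) × 0.5 = 13.4 × 0.5 = 6.70 DD.
Night half: max(0, 3.8 − 6.9) × 0.5 = 0.0 × 0.5 = 0.00 DD.
Per 24 h: 6.70 DD/day.
Duration = 120 / 6.70 = 17.910 ≈ 17.9 days.

17.9 days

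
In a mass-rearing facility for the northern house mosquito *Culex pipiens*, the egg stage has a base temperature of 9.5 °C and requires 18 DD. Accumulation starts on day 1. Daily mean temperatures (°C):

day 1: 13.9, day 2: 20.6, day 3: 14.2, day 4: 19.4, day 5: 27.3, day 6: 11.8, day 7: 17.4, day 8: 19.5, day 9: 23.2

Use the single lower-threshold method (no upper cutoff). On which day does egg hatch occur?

day 3

Daily DD above 9.5 °C: 4.4, 11.1, 4.7, 9.9, 17.8, 2.3, 7.9, 10.0, 13.7.
Cumulative: 4.4, 15.5, 20.2, 30.1, 47.9, 50.2, 58.1, 68.1, 81.8.
The total first reaches 18 DD on day 3.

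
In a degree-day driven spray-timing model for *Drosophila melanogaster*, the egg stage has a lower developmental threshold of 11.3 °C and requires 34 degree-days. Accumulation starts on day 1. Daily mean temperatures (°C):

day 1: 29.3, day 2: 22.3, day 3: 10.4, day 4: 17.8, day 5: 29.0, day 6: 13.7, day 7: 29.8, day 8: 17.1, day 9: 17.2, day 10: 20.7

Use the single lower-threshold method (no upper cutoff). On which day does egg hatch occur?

Daily DD above 11.3 °C: 18.0, 11.0, 0.0, 6.5, 17.7, 2.4, 18.5, 5.8, 5.9, 9.4.
Cumulative: 18.0, 29.0, 29.0, 35.5, 53.2, 55.6, 74.1, 79.9, 85.8, 95.2.
The total first reaches 34 DD on day 4.

day 4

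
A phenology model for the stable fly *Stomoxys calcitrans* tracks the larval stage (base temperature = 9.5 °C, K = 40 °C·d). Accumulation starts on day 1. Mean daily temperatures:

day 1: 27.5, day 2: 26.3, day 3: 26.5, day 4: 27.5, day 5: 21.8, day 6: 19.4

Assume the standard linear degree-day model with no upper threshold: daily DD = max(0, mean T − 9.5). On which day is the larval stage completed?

Daily DD above 9.5 °C: 18.0, 16.8, 17.0, 18.0, 12.3, 9.9.
Cumulative: 18.0, 34.8, 51.8, 69.8, 82.1, 92.0.
The total first reaches 40 DD on day 3.

day 3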